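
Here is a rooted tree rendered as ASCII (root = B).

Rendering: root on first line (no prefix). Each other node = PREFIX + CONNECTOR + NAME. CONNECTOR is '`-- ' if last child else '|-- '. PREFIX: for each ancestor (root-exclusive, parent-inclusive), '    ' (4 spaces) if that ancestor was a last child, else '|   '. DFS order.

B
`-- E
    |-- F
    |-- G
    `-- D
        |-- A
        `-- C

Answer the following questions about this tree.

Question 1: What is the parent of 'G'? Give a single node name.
Answer: E

Derivation:
Scan adjacency: G appears as child of E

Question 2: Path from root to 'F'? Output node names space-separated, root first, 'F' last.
Answer: B E F

Derivation:
Walk down from root: B -> E -> F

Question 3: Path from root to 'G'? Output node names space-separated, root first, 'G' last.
Walk down from root: B -> E -> G

Answer: B E G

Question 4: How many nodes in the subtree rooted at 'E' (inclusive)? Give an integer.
Answer: 6

Derivation:
Subtree rooted at E contains: A, C, D, E, F, G
Count = 6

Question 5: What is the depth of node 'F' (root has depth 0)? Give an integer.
Answer: 2

Derivation:
Path from root to F: B -> E -> F
Depth = number of edges = 2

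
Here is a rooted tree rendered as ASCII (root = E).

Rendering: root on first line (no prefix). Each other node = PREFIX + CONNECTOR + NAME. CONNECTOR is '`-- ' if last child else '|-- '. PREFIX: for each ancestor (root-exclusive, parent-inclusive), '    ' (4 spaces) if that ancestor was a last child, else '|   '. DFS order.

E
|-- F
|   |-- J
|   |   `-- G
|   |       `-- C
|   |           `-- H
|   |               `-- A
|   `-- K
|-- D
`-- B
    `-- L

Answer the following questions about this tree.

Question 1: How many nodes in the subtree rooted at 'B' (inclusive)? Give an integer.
Answer: 2

Derivation:
Subtree rooted at B contains: B, L
Count = 2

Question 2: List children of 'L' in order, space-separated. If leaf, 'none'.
Answer: none

Derivation:
Node L's children (from adjacency): (leaf)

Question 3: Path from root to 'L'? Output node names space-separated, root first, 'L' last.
Answer: E B L

Derivation:
Walk down from root: E -> B -> L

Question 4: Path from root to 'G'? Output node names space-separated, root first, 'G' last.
Walk down from root: E -> F -> J -> G

Answer: E F J G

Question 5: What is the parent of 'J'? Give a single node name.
Scan adjacency: J appears as child of F

Answer: F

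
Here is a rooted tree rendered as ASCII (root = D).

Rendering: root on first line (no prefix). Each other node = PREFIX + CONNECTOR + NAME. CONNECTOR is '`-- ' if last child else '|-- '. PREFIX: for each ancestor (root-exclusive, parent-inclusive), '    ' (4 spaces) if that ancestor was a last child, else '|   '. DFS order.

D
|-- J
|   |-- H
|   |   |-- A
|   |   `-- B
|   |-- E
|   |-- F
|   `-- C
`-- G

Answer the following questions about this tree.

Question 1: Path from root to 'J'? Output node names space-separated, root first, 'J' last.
Walk down from root: D -> J

Answer: D J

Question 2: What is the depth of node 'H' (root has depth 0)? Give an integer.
Answer: 2

Derivation:
Path from root to H: D -> J -> H
Depth = number of edges = 2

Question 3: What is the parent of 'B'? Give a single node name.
Answer: H

Derivation:
Scan adjacency: B appears as child of H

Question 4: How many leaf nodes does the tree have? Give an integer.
Answer: 6

Derivation:
Leaves (nodes with no children): A, B, C, E, F, G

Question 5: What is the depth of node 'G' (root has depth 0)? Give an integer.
Answer: 1

Derivation:
Path from root to G: D -> G
Depth = number of edges = 1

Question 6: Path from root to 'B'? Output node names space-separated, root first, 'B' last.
Walk down from root: D -> J -> H -> B

Answer: D J H B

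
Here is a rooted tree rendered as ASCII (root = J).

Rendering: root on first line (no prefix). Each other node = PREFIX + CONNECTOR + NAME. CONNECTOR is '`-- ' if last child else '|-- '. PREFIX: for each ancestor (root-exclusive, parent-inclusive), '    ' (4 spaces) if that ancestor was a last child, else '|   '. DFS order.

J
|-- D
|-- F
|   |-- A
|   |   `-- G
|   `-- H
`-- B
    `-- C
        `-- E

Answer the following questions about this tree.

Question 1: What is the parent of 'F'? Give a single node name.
Scan adjacency: F appears as child of J

Answer: J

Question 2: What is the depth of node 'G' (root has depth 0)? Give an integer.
Answer: 3

Derivation:
Path from root to G: J -> F -> A -> G
Depth = number of edges = 3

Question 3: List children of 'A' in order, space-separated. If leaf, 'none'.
Node A's children (from adjacency): G

Answer: G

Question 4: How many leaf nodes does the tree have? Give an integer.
Leaves (nodes with no children): D, E, G, H

Answer: 4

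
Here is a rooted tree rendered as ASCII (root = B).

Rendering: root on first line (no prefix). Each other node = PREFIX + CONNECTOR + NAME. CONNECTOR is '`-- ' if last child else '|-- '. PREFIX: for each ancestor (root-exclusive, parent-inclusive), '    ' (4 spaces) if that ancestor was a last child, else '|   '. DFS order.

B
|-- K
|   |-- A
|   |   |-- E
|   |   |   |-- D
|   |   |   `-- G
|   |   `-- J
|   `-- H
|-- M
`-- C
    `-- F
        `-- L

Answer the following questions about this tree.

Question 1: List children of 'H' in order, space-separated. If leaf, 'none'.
Node H's children (from adjacency): (leaf)

Answer: none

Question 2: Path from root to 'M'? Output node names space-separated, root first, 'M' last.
Walk down from root: B -> M

Answer: B M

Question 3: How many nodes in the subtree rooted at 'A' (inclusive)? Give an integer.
Answer: 5

Derivation:
Subtree rooted at A contains: A, D, E, G, J
Count = 5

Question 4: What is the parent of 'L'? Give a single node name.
Scan adjacency: L appears as child of F

Answer: F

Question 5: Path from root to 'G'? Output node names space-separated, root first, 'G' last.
Walk down from root: B -> K -> A -> E -> G

Answer: B K A E G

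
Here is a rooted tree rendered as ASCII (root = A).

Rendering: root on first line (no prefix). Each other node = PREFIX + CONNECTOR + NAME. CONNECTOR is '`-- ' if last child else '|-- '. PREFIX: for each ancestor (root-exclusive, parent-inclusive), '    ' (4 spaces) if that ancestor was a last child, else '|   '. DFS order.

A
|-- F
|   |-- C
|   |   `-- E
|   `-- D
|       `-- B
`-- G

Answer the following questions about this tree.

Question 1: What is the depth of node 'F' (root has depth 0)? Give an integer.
Path from root to F: A -> F
Depth = number of edges = 1

Answer: 1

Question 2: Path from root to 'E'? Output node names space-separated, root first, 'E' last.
Answer: A F C E

Derivation:
Walk down from root: A -> F -> C -> E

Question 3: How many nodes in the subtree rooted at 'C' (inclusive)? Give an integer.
Answer: 2

Derivation:
Subtree rooted at C contains: C, E
Count = 2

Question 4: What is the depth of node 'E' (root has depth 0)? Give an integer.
Path from root to E: A -> F -> C -> E
Depth = number of edges = 3

Answer: 3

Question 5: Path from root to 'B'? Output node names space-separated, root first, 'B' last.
Walk down from root: A -> F -> D -> B

Answer: A F D B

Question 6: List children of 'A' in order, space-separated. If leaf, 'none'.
Node A's children (from adjacency): F, G

Answer: F G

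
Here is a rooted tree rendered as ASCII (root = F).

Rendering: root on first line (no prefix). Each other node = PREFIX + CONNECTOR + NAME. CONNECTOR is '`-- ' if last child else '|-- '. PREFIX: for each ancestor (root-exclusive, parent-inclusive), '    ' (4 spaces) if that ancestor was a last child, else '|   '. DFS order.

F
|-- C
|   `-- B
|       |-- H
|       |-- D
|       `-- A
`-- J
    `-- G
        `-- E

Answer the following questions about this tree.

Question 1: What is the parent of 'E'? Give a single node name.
Answer: G

Derivation:
Scan adjacency: E appears as child of G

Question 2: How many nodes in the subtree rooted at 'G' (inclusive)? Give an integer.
Subtree rooted at G contains: E, G
Count = 2

Answer: 2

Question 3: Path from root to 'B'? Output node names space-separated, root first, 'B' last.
Answer: F C B

Derivation:
Walk down from root: F -> C -> B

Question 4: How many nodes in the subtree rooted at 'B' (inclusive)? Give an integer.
Answer: 4

Derivation:
Subtree rooted at B contains: A, B, D, H
Count = 4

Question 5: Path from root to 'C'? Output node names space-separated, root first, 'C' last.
Answer: F C

Derivation:
Walk down from root: F -> C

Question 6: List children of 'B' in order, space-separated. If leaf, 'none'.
Answer: H D A

Derivation:
Node B's children (from adjacency): H, D, A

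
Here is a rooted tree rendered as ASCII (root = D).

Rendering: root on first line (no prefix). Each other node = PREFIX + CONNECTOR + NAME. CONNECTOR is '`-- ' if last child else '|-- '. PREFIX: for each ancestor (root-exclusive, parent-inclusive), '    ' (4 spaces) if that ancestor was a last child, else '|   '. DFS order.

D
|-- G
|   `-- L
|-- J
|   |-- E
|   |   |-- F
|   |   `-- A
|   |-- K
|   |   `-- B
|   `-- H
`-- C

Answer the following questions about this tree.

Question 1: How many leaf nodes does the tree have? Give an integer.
Leaves (nodes with no children): A, B, C, F, H, L

Answer: 6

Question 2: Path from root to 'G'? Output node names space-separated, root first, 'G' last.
Answer: D G

Derivation:
Walk down from root: D -> G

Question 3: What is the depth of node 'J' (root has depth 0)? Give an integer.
Answer: 1

Derivation:
Path from root to J: D -> J
Depth = number of edges = 1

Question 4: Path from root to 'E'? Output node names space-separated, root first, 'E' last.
Walk down from root: D -> J -> E

Answer: D J E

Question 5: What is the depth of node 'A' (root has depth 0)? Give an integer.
Path from root to A: D -> J -> E -> A
Depth = number of edges = 3

Answer: 3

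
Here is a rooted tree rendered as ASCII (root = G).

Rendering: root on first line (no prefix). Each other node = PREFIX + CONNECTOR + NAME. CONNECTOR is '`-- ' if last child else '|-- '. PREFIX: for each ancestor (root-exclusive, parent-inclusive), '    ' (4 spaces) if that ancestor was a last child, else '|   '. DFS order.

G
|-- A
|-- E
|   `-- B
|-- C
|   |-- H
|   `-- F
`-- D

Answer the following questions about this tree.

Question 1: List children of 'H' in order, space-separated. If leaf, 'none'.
Answer: none

Derivation:
Node H's children (from adjacency): (leaf)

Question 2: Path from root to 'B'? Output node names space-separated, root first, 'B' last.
Walk down from root: G -> E -> B

Answer: G E B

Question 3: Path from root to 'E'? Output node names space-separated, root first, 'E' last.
Answer: G E

Derivation:
Walk down from root: G -> E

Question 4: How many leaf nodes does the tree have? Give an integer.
Answer: 5

Derivation:
Leaves (nodes with no children): A, B, D, F, H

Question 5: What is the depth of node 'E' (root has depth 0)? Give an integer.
Path from root to E: G -> E
Depth = number of edges = 1

Answer: 1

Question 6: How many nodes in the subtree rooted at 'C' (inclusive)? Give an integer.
Answer: 3

Derivation:
Subtree rooted at C contains: C, F, H
Count = 3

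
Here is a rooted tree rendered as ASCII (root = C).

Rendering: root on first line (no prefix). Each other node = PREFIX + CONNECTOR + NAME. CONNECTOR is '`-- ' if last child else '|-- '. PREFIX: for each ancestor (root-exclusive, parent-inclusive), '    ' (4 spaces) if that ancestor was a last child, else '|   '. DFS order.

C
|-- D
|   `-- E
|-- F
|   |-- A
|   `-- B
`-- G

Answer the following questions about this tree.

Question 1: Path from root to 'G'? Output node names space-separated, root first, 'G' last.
Walk down from root: C -> G

Answer: C G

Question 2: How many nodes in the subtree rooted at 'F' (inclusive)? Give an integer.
Subtree rooted at F contains: A, B, F
Count = 3

Answer: 3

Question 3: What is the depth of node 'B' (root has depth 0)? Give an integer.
Path from root to B: C -> F -> B
Depth = number of edges = 2

Answer: 2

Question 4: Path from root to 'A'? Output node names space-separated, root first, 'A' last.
Answer: C F A

Derivation:
Walk down from root: C -> F -> A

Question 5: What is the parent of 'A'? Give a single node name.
Scan adjacency: A appears as child of F

Answer: F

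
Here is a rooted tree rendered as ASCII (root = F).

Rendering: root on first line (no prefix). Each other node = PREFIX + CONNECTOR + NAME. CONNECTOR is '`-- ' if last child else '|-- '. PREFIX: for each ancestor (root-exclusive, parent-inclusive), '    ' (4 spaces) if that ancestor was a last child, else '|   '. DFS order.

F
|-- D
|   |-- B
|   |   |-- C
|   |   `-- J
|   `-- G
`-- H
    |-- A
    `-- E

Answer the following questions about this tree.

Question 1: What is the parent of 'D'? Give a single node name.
Scan adjacency: D appears as child of F

Answer: F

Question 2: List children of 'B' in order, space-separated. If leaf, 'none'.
Node B's children (from adjacency): C, J

Answer: C J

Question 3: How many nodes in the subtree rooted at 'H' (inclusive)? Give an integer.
Subtree rooted at H contains: A, E, H
Count = 3

Answer: 3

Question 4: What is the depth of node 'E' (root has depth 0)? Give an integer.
Answer: 2

Derivation:
Path from root to E: F -> H -> E
Depth = number of edges = 2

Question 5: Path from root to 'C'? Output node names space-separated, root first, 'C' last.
Answer: F D B C

Derivation:
Walk down from root: F -> D -> B -> C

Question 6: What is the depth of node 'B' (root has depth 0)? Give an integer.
Answer: 2

Derivation:
Path from root to B: F -> D -> B
Depth = number of edges = 2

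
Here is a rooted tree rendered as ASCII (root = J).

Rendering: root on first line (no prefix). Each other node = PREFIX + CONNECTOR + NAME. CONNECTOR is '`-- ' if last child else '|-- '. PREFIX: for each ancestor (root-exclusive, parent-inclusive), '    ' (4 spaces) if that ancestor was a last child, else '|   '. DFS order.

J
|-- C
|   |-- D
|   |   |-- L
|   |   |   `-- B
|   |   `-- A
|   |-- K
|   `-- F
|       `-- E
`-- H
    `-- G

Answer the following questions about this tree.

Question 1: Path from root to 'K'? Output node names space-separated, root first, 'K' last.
Walk down from root: J -> C -> K

Answer: J C K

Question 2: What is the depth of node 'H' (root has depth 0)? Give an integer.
Answer: 1

Derivation:
Path from root to H: J -> H
Depth = number of edges = 1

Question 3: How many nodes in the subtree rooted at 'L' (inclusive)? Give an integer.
Answer: 2

Derivation:
Subtree rooted at L contains: B, L
Count = 2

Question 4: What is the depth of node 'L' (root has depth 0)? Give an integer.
Answer: 3

Derivation:
Path from root to L: J -> C -> D -> L
Depth = number of edges = 3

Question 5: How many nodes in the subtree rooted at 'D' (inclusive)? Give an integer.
Subtree rooted at D contains: A, B, D, L
Count = 4

Answer: 4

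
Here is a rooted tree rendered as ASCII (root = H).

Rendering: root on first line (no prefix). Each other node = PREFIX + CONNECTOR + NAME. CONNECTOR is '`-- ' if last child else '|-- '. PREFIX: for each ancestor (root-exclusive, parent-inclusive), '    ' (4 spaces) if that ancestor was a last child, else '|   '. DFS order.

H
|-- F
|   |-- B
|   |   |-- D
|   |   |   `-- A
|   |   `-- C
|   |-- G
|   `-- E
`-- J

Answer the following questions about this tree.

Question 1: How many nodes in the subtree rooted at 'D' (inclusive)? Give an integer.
Answer: 2

Derivation:
Subtree rooted at D contains: A, D
Count = 2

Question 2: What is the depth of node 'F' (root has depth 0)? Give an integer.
Path from root to F: H -> F
Depth = number of edges = 1

Answer: 1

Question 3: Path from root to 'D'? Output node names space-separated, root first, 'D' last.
Answer: H F B D

Derivation:
Walk down from root: H -> F -> B -> D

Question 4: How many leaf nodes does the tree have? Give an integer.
Answer: 5

Derivation:
Leaves (nodes with no children): A, C, E, G, J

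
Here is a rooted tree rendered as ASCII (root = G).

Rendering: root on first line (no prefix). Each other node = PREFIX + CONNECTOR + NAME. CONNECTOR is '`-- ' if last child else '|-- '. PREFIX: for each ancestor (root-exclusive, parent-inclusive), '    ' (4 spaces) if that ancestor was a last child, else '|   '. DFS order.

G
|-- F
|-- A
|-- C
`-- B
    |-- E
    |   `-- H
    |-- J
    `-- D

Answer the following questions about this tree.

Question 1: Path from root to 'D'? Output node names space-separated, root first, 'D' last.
Walk down from root: G -> B -> D

Answer: G B D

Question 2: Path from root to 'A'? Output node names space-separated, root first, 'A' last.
Walk down from root: G -> A

Answer: G A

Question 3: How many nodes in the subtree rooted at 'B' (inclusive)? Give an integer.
Subtree rooted at B contains: B, D, E, H, J
Count = 5

Answer: 5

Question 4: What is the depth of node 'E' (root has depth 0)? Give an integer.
Path from root to E: G -> B -> E
Depth = number of edges = 2

Answer: 2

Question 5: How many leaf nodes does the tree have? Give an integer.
Leaves (nodes with no children): A, C, D, F, H, J

Answer: 6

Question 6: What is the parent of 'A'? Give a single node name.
Scan adjacency: A appears as child of G

Answer: G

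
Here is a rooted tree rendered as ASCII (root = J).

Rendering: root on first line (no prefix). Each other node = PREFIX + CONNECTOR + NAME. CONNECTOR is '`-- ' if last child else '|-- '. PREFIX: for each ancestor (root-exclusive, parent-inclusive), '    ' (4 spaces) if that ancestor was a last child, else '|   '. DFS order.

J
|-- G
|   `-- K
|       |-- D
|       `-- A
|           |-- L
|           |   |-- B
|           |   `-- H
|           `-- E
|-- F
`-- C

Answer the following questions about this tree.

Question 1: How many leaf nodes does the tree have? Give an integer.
Answer: 6

Derivation:
Leaves (nodes with no children): B, C, D, E, F, H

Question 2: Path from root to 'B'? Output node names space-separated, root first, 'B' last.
Walk down from root: J -> G -> K -> A -> L -> B

Answer: J G K A L B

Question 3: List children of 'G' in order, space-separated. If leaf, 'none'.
Node G's children (from adjacency): K

Answer: K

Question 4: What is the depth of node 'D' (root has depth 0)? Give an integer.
Path from root to D: J -> G -> K -> D
Depth = number of edges = 3

Answer: 3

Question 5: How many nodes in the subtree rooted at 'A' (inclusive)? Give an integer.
Subtree rooted at A contains: A, B, E, H, L
Count = 5

Answer: 5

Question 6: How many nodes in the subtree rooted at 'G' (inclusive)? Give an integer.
Subtree rooted at G contains: A, B, D, E, G, H, K, L
Count = 8

Answer: 8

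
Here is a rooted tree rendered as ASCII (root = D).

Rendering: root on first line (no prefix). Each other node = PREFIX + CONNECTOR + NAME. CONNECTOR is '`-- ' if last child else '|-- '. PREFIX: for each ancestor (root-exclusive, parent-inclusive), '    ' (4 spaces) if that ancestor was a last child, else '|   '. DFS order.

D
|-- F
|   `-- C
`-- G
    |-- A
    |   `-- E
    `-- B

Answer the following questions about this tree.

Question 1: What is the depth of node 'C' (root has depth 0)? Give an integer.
Answer: 2

Derivation:
Path from root to C: D -> F -> C
Depth = number of edges = 2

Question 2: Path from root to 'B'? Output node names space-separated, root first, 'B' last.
Walk down from root: D -> G -> B

Answer: D G B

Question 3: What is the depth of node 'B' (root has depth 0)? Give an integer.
Answer: 2

Derivation:
Path from root to B: D -> G -> B
Depth = number of edges = 2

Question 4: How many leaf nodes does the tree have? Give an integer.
Answer: 3

Derivation:
Leaves (nodes with no children): B, C, E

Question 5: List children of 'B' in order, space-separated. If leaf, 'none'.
Node B's children (from adjacency): (leaf)

Answer: none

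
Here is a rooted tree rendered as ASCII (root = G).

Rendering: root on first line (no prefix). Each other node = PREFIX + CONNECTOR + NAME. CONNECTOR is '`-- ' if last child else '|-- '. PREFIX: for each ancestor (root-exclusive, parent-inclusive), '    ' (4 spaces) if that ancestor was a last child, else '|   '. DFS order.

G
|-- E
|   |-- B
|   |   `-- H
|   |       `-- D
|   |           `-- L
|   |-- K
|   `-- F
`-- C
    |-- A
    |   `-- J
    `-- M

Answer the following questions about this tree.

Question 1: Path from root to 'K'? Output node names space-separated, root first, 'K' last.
Walk down from root: G -> E -> K

Answer: G E K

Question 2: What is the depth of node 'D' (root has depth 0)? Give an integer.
Answer: 4

Derivation:
Path from root to D: G -> E -> B -> H -> D
Depth = number of edges = 4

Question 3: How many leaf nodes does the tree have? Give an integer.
Answer: 5

Derivation:
Leaves (nodes with no children): F, J, K, L, M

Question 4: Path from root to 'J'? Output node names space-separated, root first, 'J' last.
Answer: G C A J

Derivation:
Walk down from root: G -> C -> A -> J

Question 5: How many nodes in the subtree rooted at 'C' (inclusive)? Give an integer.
Answer: 4

Derivation:
Subtree rooted at C contains: A, C, J, M
Count = 4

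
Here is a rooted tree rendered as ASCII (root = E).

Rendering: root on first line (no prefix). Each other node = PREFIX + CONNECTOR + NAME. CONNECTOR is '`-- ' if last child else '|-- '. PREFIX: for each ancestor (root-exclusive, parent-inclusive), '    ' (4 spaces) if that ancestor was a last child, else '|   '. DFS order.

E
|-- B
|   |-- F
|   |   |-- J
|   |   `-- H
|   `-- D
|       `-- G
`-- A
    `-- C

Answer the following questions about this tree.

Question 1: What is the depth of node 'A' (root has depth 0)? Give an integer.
Path from root to A: E -> A
Depth = number of edges = 1

Answer: 1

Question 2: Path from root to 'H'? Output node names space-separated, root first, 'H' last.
Walk down from root: E -> B -> F -> H

Answer: E B F H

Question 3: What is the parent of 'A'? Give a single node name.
Answer: E

Derivation:
Scan adjacency: A appears as child of E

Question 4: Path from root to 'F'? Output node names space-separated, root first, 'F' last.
Answer: E B F

Derivation:
Walk down from root: E -> B -> F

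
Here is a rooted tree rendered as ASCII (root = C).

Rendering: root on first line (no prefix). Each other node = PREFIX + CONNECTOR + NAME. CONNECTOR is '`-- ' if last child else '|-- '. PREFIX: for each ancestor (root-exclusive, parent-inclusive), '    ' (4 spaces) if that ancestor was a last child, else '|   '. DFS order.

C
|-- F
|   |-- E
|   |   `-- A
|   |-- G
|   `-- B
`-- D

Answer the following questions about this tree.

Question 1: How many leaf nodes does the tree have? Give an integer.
Leaves (nodes with no children): A, B, D, G

Answer: 4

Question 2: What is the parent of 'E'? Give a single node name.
Answer: F

Derivation:
Scan adjacency: E appears as child of F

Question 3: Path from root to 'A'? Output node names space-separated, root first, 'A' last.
Answer: C F E A

Derivation:
Walk down from root: C -> F -> E -> A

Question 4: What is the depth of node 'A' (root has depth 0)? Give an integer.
Answer: 3

Derivation:
Path from root to A: C -> F -> E -> A
Depth = number of edges = 3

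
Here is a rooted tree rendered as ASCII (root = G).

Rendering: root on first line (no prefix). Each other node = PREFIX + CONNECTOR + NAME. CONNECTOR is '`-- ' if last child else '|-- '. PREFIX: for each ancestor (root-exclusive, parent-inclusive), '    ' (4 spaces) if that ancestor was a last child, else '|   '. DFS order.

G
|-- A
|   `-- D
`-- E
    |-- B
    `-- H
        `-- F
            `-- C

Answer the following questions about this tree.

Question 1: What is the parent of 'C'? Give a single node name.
Scan adjacency: C appears as child of F

Answer: F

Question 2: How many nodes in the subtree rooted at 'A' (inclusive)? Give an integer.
Answer: 2

Derivation:
Subtree rooted at A contains: A, D
Count = 2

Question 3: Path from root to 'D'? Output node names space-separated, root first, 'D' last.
Answer: G A D

Derivation:
Walk down from root: G -> A -> D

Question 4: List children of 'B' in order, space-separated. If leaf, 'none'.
Node B's children (from adjacency): (leaf)

Answer: none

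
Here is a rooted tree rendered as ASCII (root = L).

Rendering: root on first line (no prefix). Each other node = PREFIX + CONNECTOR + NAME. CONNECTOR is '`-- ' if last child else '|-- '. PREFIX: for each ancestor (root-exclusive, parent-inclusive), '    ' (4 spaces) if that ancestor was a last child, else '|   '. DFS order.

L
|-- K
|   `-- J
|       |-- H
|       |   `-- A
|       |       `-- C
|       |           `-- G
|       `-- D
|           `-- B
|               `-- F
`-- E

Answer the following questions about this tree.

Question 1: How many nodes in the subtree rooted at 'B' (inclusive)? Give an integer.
Subtree rooted at B contains: B, F
Count = 2

Answer: 2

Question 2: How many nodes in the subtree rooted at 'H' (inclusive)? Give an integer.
Answer: 4

Derivation:
Subtree rooted at H contains: A, C, G, H
Count = 4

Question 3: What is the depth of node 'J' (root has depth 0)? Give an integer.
Answer: 2

Derivation:
Path from root to J: L -> K -> J
Depth = number of edges = 2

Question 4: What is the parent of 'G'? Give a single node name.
Answer: C

Derivation:
Scan adjacency: G appears as child of C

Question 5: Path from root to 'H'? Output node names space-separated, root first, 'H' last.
Walk down from root: L -> K -> J -> H

Answer: L K J H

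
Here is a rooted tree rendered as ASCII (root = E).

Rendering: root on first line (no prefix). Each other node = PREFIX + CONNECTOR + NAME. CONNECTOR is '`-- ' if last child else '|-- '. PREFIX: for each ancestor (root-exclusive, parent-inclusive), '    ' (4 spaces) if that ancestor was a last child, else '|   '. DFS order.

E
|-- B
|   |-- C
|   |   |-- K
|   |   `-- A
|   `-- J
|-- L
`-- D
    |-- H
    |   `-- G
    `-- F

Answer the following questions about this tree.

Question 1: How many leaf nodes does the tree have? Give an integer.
Answer: 6

Derivation:
Leaves (nodes with no children): A, F, G, J, K, L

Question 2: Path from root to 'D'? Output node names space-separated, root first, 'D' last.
Answer: E D

Derivation:
Walk down from root: E -> D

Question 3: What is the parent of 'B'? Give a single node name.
Scan adjacency: B appears as child of E

Answer: E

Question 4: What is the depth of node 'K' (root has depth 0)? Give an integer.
Path from root to K: E -> B -> C -> K
Depth = number of edges = 3

Answer: 3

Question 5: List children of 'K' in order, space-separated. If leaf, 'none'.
Node K's children (from adjacency): (leaf)

Answer: none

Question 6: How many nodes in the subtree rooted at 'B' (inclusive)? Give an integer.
Subtree rooted at B contains: A, B, C, J, K
Count = 5

Answer: 5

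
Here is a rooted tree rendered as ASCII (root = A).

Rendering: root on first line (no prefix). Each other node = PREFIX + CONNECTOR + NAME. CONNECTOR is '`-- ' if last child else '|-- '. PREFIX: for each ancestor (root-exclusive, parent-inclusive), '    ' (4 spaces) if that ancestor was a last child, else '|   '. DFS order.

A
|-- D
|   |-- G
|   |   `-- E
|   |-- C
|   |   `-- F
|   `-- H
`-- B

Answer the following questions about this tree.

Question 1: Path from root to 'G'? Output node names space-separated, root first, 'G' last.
Walk down from root: A -> D -> G

Answer: A D G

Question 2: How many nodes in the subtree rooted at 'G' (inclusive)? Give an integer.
Subtree rooted at G contains: E, G
Count = 2

Answer: 2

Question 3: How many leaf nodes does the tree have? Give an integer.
Answer: 4

Derivation:
Leaves (nodes with no children): B, E, F, H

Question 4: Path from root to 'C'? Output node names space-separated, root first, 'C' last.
Answer: A D C

Derivation:
Walk down from root: A -> D -> C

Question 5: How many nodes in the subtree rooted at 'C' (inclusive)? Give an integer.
Subtree rooted at C contains: C, F
Count = 2

Answer: 2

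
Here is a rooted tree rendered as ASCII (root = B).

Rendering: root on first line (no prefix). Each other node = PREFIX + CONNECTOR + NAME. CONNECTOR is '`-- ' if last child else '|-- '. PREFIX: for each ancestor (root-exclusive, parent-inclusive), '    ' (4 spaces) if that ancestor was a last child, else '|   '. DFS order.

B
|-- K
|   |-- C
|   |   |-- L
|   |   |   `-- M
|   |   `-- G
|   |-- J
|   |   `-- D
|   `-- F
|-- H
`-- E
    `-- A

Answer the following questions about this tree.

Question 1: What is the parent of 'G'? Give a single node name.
Scan adjacency: G appears as child of C

Answer: C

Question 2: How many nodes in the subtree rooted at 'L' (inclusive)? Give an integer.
Answer: 2

Derivation:
Subtree rooted at L contains: L, M
Count = 2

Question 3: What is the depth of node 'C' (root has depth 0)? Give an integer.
Answer: 2

Derivation:
Path from root to C: B -> K -> C
Depth = number of edges = 2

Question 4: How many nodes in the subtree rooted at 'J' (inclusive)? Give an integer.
Subtree rooted at J contains: D, J
Count = 2

Answer: 2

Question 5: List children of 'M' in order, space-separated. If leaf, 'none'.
Answer: none

Derivation:
Node M's children (from adjacency): (leaf)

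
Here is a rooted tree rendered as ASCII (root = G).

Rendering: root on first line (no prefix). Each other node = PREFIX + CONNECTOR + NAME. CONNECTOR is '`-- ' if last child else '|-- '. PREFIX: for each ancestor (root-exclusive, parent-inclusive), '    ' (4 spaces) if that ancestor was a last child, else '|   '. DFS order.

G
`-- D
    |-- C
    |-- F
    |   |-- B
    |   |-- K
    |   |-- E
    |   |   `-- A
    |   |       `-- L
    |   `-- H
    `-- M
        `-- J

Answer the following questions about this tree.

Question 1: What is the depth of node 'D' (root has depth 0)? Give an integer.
Path from root to D: G -> D
Depth = number of edges = 1

Answer: 1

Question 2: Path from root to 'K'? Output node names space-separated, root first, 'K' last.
Walk down from root: G -> D -> F -> K

Answer: G D F K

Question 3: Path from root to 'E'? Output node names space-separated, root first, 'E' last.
Answer: G D F E

Derivation:
Walk down from root: G -> D -> F -> E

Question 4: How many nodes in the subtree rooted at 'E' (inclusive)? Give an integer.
Answer: 3

Derivation:
Subtree rooted at E contains: A, E, L
Count = 3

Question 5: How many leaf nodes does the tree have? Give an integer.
Answer: 6

Derivation:
Leaves (nodes with no children): B, C, H, J, K, L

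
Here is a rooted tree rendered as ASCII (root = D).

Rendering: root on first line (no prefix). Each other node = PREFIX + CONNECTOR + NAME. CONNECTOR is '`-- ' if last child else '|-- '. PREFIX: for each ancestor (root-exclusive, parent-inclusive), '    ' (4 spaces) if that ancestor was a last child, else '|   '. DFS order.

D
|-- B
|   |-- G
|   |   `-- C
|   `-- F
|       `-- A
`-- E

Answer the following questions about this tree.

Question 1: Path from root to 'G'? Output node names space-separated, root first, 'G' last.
Answer: D B G

Derivation:
Walk down from root: D -> B -> G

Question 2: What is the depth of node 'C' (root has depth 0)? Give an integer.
Path from root to C: D -> B -> G -> C
Depth = number of edges = 3

Answer: 3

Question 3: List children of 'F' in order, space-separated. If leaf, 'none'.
Answer: A

Derivation:
Node F's children (from adjacency): A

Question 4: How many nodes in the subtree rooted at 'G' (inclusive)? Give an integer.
Subtree rooted at G contains: C, G
Count = 2

Answer: 2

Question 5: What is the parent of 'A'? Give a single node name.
Answer: F

Derivation:
Scan adjacency: A appears as child of F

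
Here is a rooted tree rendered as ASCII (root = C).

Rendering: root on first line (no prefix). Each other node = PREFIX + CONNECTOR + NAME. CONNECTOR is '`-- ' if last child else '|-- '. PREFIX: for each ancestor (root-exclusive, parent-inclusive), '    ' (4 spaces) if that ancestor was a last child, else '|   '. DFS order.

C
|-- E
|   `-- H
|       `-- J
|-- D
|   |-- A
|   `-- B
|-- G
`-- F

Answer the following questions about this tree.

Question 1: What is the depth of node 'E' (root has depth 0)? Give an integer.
Answer: 1

Derivation:
Path from root to E: C -> E
Depth = number of edges = 1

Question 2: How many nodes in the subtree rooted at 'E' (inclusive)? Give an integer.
Subtree rooted at E contains: E, H, J
Count = 3

Answer: 3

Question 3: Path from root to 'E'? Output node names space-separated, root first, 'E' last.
Walk down from root: C -> E

Answer: C E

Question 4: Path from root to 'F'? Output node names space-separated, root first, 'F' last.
Answer: C F

Derivation:
Walk down from root: C -> F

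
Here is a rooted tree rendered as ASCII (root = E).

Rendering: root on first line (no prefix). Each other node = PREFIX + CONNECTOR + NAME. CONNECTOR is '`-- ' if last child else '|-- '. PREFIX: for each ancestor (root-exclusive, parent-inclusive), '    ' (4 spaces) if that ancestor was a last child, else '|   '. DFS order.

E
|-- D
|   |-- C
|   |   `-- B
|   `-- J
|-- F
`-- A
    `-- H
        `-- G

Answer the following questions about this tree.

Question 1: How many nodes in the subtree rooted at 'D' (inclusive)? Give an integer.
Subtree rooted at D contains: B, C, D, J
Count = 4

Answer: 4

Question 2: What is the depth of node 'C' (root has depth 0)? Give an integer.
Path from root to C: E -> D -> C
Depth = number of edges = 2

Answer: 2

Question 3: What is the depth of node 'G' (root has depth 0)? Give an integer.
Path from root to G: E -> A -> H -> G
Depth = number of edges = 3

Answer: 3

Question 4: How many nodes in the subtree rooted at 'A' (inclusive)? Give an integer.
Subtree rooted at A contains: A, G, H
Count = 3

Answer: 3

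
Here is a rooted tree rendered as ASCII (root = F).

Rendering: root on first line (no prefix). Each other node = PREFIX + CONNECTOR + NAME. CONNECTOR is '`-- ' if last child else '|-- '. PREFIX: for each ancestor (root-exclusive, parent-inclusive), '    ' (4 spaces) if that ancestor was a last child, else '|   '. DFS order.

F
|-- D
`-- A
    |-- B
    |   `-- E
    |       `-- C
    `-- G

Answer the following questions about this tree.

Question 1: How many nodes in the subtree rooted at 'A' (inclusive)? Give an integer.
Subtree rooted at A contains: A, B, C, E, G
Count = 5

Answer: 5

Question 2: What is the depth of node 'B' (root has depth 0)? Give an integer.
Answer: 2

Derivation:
Path from root to B: F -> A -> B
Depth = number of edges = 2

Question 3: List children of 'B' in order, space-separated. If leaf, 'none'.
Node B's children (from adjacency): E

Answer: E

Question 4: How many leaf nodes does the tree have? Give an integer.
Answer: 3

Derivation:
Leaves (nodes with no children): C, D, G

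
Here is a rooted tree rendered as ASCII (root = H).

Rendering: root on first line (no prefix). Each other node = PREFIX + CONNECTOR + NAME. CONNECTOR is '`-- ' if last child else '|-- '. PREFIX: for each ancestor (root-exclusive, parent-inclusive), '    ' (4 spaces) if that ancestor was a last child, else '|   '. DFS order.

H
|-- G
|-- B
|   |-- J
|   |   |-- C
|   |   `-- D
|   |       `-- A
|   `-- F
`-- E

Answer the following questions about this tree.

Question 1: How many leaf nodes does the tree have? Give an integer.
Leaves (nodes with no children): A, C, E, F, G

Answer: 5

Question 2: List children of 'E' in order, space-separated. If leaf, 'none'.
Node E's children (from adjacency): (leaf)

Answer: none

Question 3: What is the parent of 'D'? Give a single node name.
Answer: J

Derivation:
Scan adjacency: D appears as child of J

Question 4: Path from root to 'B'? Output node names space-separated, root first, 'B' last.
Walk down from root: H -> B

Answer: H B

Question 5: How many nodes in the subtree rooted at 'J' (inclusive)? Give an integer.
Subtree rooted at J contains: A, C, D, J
Count = 4

Answer: 4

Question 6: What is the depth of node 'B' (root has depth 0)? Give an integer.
Path from root to B: H -> B
Depth = number of edges = 1

Answer: 1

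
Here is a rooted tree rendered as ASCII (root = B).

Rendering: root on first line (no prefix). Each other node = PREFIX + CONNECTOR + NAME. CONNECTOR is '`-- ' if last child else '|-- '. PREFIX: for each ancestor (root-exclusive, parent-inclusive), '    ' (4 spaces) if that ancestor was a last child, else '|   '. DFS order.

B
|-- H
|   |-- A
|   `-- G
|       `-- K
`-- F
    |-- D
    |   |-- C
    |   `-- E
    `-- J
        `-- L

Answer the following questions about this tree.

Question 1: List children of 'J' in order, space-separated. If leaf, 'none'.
Node J's children (from adjacency): L

Answer: L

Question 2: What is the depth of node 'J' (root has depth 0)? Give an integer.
Answer: 2

Derivation:
Path from root to J: B -> F -> J
Depth = number of edges = 2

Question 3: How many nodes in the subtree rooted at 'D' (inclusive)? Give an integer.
Answer: 3

Derivation:
Subtree rooted at D contains: C, D, E
Count = 3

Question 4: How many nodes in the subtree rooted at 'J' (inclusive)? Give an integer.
Answer: 2

Derivation:
Subtree rooted at J contains: J, L
Count = 2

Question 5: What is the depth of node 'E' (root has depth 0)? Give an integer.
Answer: 3

Derivation:
Path from root to E: B -> F -> D -> E
Depth = number of edges = 3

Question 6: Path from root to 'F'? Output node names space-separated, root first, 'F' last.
Walk down from root: B -> F

Answer: B F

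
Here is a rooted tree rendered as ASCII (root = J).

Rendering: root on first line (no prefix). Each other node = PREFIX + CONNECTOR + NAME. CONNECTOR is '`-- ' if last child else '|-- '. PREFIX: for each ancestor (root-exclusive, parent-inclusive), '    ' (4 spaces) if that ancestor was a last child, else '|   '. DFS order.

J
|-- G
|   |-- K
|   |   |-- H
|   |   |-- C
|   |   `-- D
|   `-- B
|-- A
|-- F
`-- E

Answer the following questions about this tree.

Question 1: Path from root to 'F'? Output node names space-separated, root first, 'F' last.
Walk down from root: J -> F

Answer: J F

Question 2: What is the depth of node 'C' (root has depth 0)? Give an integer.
Answer: 3

Derivation:
Path from root to C: J -> G -> K -> C
Depth = number of edges = 3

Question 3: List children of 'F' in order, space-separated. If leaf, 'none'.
Answer: none

Derivation:
Node F's children (from adjacency): (leaf)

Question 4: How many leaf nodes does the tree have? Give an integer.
Leaves (nodes with no children): A, B, C, D, E, F, H

Answer: 7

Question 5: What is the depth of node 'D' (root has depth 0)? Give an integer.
Answer: 3

Derivation:
Path from root to D: J -> G -> K -> D
Depth = number of edges = 3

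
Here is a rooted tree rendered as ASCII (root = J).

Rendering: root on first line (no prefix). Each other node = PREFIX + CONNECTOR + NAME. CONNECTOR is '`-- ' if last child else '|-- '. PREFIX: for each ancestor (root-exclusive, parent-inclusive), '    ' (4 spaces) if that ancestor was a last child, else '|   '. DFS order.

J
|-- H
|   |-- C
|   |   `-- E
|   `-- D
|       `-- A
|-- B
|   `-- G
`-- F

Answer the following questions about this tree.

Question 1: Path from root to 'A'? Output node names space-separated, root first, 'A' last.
Walk down from root: J -> H -> D -> A

Answer: J H D A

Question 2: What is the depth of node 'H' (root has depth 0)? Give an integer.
Answer: 1

Derivation:
Path from root to H: J -> H
Depth = number of edges = 1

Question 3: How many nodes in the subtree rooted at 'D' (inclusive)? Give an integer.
Answer: 2

Derivation:
Subtree rooted at D contains: A, D
Count = 2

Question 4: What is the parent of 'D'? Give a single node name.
Scan adjacency: D appears as child of H

Answer: H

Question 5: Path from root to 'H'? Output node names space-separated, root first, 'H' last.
Answer: J H

Derivation:
Walk down from root: J -> H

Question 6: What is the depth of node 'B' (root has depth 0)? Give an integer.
Answer: 1

Derivation:
Path from root to B: J -> B
Depth = number of edges = 1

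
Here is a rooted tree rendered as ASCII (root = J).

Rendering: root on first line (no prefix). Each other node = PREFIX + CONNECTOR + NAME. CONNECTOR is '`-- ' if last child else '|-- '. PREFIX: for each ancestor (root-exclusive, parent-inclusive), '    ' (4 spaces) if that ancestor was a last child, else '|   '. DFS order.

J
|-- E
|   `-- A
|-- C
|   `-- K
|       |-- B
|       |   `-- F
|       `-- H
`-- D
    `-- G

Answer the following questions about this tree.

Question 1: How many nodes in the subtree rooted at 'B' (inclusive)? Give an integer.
Answer: 2

Derivation:
Subtree rooted at B contains: B, F
Count = 2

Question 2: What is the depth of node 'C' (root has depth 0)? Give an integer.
Path from root to C: J -> C
Depth = number of edges = 1

Answer: 1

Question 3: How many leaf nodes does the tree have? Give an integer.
Leaves (nodes with no children): A, F, G, H

Answer: 4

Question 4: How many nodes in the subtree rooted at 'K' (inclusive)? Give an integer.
Answer: 4

Derivation:
Subtree rooted at K contains: B, F, H, K
Count = 4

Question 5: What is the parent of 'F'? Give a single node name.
Answer: B

Derivation:
Scan adjacency: F appears as child of B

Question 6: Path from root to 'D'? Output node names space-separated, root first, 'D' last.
Walk down from root: J -> D

Answer: J D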